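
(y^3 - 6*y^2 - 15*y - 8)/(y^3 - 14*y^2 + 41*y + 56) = (y + 1)/(y - 7)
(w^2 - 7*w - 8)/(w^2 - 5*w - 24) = (w + 1)/(w + 3)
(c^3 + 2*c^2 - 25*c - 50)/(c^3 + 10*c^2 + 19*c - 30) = (c^2 - 3*c - 10)/(c^2 + 5*c - 6)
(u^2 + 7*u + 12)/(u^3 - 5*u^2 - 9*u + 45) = (u + 4)/(u^2 - 8*u + 15)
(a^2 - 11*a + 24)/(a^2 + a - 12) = (a - 8)/(a + 4)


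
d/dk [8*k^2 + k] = 16*k + 1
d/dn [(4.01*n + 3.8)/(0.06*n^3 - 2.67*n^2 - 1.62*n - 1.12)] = (-0.4812*n^3 + 10.0227*n^2 + 20.292*n + 1.6648)/(0.0036*n^6 - 0.3204*n^5 + 6.9345*n^4 + 8.5164*n^3 + 8.6052*n^2 + 3.6288*n + 1.2544)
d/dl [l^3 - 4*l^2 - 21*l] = 3*l^2 - 8*l - 21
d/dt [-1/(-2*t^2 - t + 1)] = (-4*t - 1)/(2*t^2 + t - 1)^2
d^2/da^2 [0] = 0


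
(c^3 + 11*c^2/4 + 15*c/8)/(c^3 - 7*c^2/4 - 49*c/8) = (8*c^2 + 22*c + 15)/(8*c^2 - 14*c - 49)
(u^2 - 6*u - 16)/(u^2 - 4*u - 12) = (u - 8)/(u - 6)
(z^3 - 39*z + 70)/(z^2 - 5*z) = z + 5 - 14/z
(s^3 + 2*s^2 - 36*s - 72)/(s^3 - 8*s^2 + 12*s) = (s^2 + 8*s + 12)/(s*(s - 2))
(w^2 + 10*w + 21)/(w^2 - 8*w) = (w^2 + 10*w + 21)/(w*(w - 8))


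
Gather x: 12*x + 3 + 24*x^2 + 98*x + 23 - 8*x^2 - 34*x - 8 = 16*x^2 + 76*x + 18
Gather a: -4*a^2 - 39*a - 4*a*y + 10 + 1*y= -4*a^2 + a*(-4*y - 39) + y + 10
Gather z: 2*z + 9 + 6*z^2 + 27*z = 6*z^2 + 29*z + 9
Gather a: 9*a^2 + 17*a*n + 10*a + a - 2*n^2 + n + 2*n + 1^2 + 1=9*a^2 + a*(17*n + 11) - 2*n^2 + 3*n + 2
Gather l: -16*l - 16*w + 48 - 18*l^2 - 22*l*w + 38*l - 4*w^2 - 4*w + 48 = -18*l^2 + l*(22 - 22*w) - 4*w^2 - 20*w + 96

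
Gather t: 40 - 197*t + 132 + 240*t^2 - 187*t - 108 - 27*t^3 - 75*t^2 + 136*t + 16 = -27*t^3 + 165*t^2 - 248*t + 80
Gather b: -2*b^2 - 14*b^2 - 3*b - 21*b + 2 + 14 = -16*b^2 - 24*b + 16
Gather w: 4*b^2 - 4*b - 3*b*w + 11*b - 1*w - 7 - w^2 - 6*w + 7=4*b^2 + 7*b - w^2 + w*(-3*b - 7)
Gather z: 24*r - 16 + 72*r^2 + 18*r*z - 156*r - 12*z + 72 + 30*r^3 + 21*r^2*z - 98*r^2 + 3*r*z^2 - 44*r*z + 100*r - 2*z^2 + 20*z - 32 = 30*r^3 - 26*r^2 - 32*r + z^2*(3*r - 2) + z*(21*r^2 - 26*r + 8) + 24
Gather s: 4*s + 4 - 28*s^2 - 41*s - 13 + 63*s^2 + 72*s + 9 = 35*s^2 + 35*s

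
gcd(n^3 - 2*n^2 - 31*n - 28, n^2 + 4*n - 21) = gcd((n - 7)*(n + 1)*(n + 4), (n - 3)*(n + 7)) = 1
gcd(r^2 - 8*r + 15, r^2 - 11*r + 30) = r - 5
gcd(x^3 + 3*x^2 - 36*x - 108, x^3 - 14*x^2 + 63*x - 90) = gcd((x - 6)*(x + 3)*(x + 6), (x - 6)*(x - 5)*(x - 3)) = x - 6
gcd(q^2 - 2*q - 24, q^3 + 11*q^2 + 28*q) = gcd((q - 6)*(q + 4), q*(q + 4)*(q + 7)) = q + 4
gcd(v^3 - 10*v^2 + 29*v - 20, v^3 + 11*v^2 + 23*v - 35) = v - 1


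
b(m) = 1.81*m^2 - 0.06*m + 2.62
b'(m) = 3.62*m - 0.06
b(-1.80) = 8.59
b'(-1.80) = -6.58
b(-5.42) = 56.12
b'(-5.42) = -19.68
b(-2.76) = 16.57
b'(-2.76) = -10.05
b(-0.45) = 3.01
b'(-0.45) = -1.69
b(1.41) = 6.13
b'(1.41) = 5.04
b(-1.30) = 5.76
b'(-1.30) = -4.77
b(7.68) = 108.92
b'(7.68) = 27.74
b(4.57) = 40.15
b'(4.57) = 16.48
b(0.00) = 2.62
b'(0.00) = -0.06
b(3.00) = 18.73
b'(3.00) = 10.80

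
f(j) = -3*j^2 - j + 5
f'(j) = -6*j - 1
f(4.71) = -66.26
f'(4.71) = -29.26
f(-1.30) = 1.23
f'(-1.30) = 6.80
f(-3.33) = -24.94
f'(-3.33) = 18.98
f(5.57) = -93.64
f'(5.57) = -34.42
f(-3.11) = -20.91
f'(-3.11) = 17.66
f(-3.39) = -26.09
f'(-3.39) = 19.34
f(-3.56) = -29.46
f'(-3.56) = 20.36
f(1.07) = 0.50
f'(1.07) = -7.42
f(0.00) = 5.00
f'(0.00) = -1.00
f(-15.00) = -655.00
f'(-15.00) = 89.00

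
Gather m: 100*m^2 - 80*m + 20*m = 100*m^2 - 60*m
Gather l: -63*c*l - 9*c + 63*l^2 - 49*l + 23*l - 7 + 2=-9*c + 63*l^2 + l*(-63*c - 26) - 5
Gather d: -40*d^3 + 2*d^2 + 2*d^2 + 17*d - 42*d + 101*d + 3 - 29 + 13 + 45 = -40*d^3 + 4*d^2 + 76*d + 32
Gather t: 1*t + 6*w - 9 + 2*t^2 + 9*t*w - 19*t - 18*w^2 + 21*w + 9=2*t^2 + t*(9*w - 18) - 18*w^2 + 27*w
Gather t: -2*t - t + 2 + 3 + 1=6 - 3*t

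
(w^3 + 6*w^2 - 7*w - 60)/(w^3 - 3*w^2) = 1 + 9/w + 20/w^2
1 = 1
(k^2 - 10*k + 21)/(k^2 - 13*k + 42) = (k - 3)/(k - 6)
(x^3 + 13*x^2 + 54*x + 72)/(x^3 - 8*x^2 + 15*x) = (x^3 + 13*x^2 + 54*x + 72)/(x*(x^2 - 8*x + 15))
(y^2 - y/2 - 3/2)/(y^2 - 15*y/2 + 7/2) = (2*y^2 - y - 3)/(2*y^2 - 15*y + 7)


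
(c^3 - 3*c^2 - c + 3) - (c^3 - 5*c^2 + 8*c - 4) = 2*c^2 - 9*c + 7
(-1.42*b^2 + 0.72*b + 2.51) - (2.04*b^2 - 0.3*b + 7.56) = -3.46*b^2 + 1.02*b - 5.05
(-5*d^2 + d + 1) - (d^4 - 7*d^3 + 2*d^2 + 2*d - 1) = -d^4 + 7*d^3 - 7*d^2 - d + 2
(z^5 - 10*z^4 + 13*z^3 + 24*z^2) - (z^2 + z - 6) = z^5 - 10*z^4 + 13*z^3 + 23*z^2 - z + 6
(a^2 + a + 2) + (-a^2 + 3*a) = 4*a + 2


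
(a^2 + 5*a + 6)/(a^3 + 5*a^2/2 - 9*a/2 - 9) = 2*(a + 2)/(2*a^2 - a - 6)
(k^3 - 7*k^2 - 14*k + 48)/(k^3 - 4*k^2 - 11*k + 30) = (k - 8)/(k - 5)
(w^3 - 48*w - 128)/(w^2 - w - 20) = (w^2 - 4*w - 32)/(w - 5)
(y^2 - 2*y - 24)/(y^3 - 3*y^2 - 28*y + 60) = (y + 4)/(y^2 + 3*y - 10)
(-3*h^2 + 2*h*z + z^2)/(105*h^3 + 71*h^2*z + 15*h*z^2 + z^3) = (-h + z)/(35*h^2 + 12*h*z + z^2)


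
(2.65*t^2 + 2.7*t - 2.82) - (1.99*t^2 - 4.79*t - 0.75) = 0.66*t^2 + 7.49*t - 2.07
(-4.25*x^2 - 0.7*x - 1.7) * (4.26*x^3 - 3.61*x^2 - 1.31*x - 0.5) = -18.105*x^5 + 12.3605*x^4 + 0.8525*x^3 + 9.179*x^2 + 2.577*x + 0.85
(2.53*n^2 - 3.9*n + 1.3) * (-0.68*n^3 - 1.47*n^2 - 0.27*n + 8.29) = -1.7204*n^5 - 1.0671*n^4 + 4.1659*n^3 + 20.1157*n^2 - 32.682*n + 10.777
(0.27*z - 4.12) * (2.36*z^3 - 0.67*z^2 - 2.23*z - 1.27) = 0.6372*z^4 - 9.9041*z^3 + 2.1583*z^2 + 8.8447*z + 5.2324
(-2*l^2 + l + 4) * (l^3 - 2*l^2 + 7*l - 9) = -2*l^5 + 5*l^4 - 12*l^3 + 17*l^2 + 19*l - 36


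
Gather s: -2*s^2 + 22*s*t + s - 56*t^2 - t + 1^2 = -2*s^2 + s*(22*t + 1) - 56*t^2 - t + 1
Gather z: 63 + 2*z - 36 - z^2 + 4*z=-z^2 + 6*z + 27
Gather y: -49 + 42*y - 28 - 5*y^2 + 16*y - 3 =-5*y^2 + 58*y - 80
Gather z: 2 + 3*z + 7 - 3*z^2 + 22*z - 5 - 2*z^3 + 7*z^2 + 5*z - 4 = -2*z^3 + 4*z^2 + 30*z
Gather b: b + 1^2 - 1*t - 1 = b - t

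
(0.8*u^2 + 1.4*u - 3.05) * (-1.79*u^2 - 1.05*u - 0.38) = -1.432*u^4 - 3.346*u^3 + 3.6855*u^2 + 2.6705*u + 1.159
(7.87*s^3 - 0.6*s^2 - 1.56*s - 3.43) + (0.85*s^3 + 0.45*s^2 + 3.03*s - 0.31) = 8.72*s^3 - 0.15*s^2 + 1.47*s - 3.74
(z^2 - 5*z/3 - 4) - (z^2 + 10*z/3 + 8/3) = -5*z - 20/3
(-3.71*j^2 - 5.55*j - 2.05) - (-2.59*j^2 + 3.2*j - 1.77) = -1.12*j^2 - 8.75*j - 0.28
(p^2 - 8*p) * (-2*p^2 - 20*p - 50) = -2*p^4 - 4*p^3 + 110*p^2 + 400*p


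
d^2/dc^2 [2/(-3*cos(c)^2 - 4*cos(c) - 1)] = 2*(36*sin(c)^4 - 22*sin(c)^2 - 49*cos(c) + 9*cos(3*c) - 40)/((cos(c) + 1)^3*(3*cos(c) + 1)^3)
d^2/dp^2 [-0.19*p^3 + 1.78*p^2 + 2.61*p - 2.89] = 3.56 - 1.14*p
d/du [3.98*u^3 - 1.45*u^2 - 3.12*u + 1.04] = 11.94*u^2 - 2.9*u - 3.12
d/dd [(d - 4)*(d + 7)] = 2*d + 3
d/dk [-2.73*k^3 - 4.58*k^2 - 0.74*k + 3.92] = -8.19*k^2 - 9.16*k - 0.74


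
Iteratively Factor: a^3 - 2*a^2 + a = (a)*(a^2 - 2*a + 1) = a*(a - 1)*(a - 1)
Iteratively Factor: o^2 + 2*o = (o + 2)*(o)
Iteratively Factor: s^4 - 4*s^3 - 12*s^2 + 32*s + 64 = (s + 2)*(s^3 - 6*s^2 + 32) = (s - 4)*(s + 2)*(s^2 - 2*s - 8) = (s - 4)*(s + 2)^2*(s - 4)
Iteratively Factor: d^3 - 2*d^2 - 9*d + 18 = (d + 3)*(d^2 - 5*d + 6) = (d - 2)*(d + 3)*(d - 3)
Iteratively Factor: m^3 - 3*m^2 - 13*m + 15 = (m - 1)*(m^2 - 2*m - 15) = (m - 1)*(m + 3)*(m - 5)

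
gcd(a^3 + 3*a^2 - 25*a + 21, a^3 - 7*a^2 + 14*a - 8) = a - 1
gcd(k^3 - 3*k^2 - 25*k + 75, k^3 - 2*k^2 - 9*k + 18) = k - 3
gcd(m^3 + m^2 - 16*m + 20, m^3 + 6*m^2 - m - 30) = m^2 + 3*m - 10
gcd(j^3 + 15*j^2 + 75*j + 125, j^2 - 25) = j + 5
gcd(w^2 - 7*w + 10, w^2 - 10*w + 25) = w - 5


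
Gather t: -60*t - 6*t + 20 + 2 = 22 - 66*t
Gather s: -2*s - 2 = -2*s - 2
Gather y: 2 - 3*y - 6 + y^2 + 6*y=y^2 + 3*y - 4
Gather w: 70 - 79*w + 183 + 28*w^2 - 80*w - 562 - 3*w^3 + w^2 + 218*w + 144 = -3*w^3 + 29*w^2 + 59*w - 165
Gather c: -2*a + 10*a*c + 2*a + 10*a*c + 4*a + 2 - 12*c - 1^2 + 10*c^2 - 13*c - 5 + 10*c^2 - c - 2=4*a + 20*c^2 + c*(20*a - 26) - 6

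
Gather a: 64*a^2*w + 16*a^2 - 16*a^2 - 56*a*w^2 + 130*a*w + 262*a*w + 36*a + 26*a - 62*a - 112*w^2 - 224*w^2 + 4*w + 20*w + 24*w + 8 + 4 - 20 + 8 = 64*a^2*w + a*(-56*w^2 + 392*w) - 336*w^2 + 48*w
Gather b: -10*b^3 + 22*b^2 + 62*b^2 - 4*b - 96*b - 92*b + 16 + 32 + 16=-10*b^3 + 84*b^2 - 192*b + 64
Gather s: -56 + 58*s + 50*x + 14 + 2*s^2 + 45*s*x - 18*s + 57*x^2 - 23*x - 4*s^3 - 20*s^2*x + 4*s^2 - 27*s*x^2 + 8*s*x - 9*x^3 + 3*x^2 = -4*s^3 + s^2*(6 - 20*x) + s*(-27*x^2 + 53*x + 40) - 9*x^3 + 60*x^2 + 27*x - 42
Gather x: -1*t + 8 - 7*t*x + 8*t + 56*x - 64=7*t + x*(56 - 7*t) - 56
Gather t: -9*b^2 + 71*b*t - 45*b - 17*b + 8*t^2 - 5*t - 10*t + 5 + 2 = -9*b^2 - 62*b + 8*t^2 + t*(71*b - 15) + 7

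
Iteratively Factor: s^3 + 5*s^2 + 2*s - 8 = (s + 2)*(s^2 + 3*s - 4) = (s + 2)*(s + 4)*(s - 1)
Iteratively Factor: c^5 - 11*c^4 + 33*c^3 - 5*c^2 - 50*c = (c - 5)*(c^4 - 6*c^3 + 3*c^2 + 10*c) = (c - 5)*(c + 1)*(c^3 - 7*c^2 + 10*c) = (c - 5)*(c - 2)*(c + 1)*(c^2 - 5*c) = (c - 5)^2*(c - 2)*(c + 1)*(c)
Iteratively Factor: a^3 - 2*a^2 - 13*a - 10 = (a + 1)*(a^2 - 3*a - 10) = (a - 5)*(a + 1)*(a + 2)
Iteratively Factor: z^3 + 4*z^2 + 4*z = (z + 2)*(z^2 + 2*z) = z*(z + 2)*(z + 2)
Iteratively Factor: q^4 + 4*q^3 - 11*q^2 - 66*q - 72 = (q + 3)*(q^3 + q^2 - 14*q - 24) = (q + 3)^2*(q^2 - 2*q - 8) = (q - 4)*(q + 3)^2*(q + 2)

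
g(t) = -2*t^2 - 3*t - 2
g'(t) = -4*t - 3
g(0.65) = -4.80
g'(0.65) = -5.60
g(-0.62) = -0.91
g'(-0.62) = -0.52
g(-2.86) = -9.78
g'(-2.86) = 8.44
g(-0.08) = -1.77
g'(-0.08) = -2.68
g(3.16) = -31.45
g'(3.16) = -15.64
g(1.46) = -10.64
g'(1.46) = -8.84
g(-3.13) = -12.20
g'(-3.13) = 9.52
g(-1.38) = -1.67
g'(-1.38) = 2.52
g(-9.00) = -137.00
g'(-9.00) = 33.00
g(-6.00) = -56.00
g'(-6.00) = 21.00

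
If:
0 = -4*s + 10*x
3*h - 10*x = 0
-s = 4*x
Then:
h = 0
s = 0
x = 0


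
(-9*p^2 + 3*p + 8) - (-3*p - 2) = -9*p^2 + 6*p + 10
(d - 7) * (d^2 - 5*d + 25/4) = d^3 - 12*d^2 + 165*d/4 - 175/4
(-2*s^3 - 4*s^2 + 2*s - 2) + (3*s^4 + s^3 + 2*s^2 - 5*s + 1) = 3*s^4 - s^3 - 2*s^2 - 3*s - 1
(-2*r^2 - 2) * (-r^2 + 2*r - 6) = 2*r^4 - 4*r^3 + 14*r^2 - 4*r + 12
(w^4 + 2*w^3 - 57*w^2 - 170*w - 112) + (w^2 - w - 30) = w^4 + 2*w^3 - 56*w^2 - 171*w - 142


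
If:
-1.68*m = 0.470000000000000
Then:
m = -0.28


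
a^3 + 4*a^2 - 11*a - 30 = (a - 3)*(a + 2)*(a + 5)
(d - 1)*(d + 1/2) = d^2 - d/2 - 1/2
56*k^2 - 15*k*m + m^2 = (-8*k + m)*(-7*k + m)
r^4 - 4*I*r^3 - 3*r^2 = r^2*(r - 3*I)*(r - I)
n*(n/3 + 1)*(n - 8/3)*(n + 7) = n^4/3 + 22*n^3/9 - 17*n^2/9 - 56*n/3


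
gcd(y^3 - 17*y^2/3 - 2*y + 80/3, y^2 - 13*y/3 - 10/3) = y - 5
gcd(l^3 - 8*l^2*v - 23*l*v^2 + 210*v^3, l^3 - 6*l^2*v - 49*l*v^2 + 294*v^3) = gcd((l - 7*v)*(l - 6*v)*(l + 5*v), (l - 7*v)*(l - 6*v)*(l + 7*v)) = l^2 - 13*l*v + 42*v^2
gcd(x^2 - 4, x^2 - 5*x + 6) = x - 2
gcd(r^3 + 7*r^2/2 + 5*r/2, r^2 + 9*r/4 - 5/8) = r + 5/2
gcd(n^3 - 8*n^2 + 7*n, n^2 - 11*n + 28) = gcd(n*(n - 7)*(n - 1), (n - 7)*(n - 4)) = n - 7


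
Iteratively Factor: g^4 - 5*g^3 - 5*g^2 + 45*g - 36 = (g - 1)*(g^3 - 4*g^2 - 9*g + 36) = (g - 3)*(g - 1)*(g^2 - g - 12) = (g - 4)*(g - 3)*(g - 1)*(g + 3)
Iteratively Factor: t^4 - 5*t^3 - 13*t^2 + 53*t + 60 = (t - 4)*(t^3 - t^2 - 17*t - 15) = (t - 4)*(t + 1)*(t^2 - 2*t - 15) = (t - 5)*(t - 4)*(t + 1)*(t + 3)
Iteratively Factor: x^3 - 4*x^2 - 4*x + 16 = (x - 2)*(x^2 - 2*x - 8) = (x - 4)*(x - 2)*(x + 2)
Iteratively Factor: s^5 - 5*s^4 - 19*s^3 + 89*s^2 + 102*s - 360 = (s - 2)*(s^4 - 3*s^3 - 25*s^2 + 39*s + 180) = (s - 4)*(s - 2)*(s^3 + s^2 - 21*s - 45) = (s - 4)*(s - 2)*(s + 3)*(s^2 - 2*s - 15) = (s - 5)*(s - 4)*(s - 2)*(s + 3)*(s + 3)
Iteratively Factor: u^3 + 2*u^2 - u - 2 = (u + 2)*(u^2 - 1) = (u - 1)*(u + 2)*(u + 1)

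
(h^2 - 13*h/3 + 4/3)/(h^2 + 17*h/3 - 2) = (h - 4)/(h + 6)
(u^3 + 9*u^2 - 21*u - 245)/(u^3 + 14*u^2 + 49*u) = (u - 5)/u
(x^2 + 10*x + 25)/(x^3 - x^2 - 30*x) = (x + 5)/(x*(x - 6))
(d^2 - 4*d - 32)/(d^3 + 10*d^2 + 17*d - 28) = (d - 8)/(d^2 + 6*d - 7)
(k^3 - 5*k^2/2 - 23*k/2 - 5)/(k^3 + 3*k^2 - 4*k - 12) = (k^2 - 9*k/2 - 5/2)/(k^2 + k - 6)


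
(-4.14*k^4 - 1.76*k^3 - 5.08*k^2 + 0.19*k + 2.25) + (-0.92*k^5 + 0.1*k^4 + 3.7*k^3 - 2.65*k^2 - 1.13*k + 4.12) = -0.92*k^5 - 4.04*k^4 + 1.94*k^3 - 7.73*k^2 - 0.94*k + 6.37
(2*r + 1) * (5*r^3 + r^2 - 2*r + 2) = 10*r^4 + 7*r^3 - 3*r^2 + 2*r + 2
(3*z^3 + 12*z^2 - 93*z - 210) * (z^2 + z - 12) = 3*z^5 + 15*z^4 - 117*z^3 - 447*z^2 + 906*z + 2520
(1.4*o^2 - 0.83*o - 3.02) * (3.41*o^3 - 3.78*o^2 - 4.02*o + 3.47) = 4.774*o^5 - 8.1223*o^4 - 12.7888*o^3 + 19.6102*o^2 + 9.2603*o - 10.4794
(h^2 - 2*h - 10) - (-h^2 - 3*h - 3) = 2*h^2 + h - 7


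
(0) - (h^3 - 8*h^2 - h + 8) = -h^3 + 8*h^2 + h - 8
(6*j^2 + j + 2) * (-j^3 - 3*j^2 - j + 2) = -6*j^5 - 19*j^4 - 11*j^3 + 5*j^2 + 4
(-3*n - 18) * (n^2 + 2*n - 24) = -3*n^3 - 24*n^2 + 36*n + 432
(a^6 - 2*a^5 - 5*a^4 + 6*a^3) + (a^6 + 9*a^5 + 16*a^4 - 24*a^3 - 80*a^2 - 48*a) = 2*a^6 + 7*a^5 + 11*a^4 - 18*a^3 - 80*a^2 - 48*a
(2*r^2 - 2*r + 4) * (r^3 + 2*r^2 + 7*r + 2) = 2*r^5 + 2*r^4 + 14*r^3 - 2*r^2 + 24*r + 8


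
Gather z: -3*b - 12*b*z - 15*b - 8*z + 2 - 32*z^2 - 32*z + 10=-18*b - 32*z^2 + z*(-12*b - 40) + 12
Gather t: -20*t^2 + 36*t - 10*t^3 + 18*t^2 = -10*t^3 - 2*t^2 + 36*t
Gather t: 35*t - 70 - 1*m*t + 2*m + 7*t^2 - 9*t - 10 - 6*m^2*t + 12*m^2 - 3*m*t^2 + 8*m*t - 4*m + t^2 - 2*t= 12*m^2 - 2*m + t^2*(8 - 3*m) + t*(-6*m^2 + 7*m + 24) - 80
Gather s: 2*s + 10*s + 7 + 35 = 12*s + 42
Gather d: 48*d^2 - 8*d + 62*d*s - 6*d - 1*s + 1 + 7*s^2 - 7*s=48*d^2 + d*(62*s - 14) + 7*s^2 - 8*s + 1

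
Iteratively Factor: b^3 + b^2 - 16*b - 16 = (b + 4)*(b^2 - 3*b - 4) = (b - 4)*(b + 4)*(b + 1)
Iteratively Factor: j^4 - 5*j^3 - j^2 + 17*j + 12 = (j - 3)*(j^3 - 2*j^2 - 7*j - 4) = (j - 4)*(j - 3)*(j^2 + 2*j + 1) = (j - 4)*(j - 3)*(j + 1)*(j + 1)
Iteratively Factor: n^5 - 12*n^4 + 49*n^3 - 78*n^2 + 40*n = (n)*(n^4 - 12*n^3 + 49*n^2 - 78*n + 40) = n*(n - 2)*(n^3 - 10*n^2 + 29*n - 20) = n*(n - 5)*(n - 2)*(n^2 - 5*n + 4) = n*(n - 5)*(n - 2)*(n - 1)*(n - 4)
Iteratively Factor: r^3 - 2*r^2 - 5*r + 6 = (r + 2)*(r^2 - 4*r + 3) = (r - 1)*(r + 2)*(r - 3)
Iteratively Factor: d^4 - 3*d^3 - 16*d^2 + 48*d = (d)*(d^3 - 3*d^2 - 16*d + 48) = d*(d + 4)*(d^2 - 7*d + 12) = d*(d - 3)*(d + 4)*(d - 4)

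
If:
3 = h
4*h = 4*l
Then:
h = 3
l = 3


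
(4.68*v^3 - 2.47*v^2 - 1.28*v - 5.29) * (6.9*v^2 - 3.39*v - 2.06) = 32.292*v^5 - 32.9082*v^4 - 10.0995*v^3 - 27.0736*v^2 + 20.5699*v + 10.8974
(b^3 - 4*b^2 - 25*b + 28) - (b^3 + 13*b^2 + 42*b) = -17*b^2 - 67*b + 28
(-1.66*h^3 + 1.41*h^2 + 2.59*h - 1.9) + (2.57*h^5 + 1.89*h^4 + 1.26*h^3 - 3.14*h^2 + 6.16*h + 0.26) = 2.57*h^5 + 1.89*h^4 - 0.4*h^3 - 1.73*h^2 + 8.75*h - 1.64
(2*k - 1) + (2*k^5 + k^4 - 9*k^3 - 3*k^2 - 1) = 2*k^5 + k^4 - 9*k^3 - 3*k^2 + 2*k - 2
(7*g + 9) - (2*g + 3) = 5*g + 6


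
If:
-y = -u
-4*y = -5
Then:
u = 5/4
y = 5/4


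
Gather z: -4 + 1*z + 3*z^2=3*z^2 + z - 4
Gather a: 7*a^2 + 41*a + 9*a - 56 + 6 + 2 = 7*a^2 + 50*a - 48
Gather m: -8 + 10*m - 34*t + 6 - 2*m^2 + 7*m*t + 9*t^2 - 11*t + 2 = -2*m^2 + m*(7*t + 10) + 9*t^2 - 45*t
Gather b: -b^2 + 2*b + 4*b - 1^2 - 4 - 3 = -b^2 + 6*b - 8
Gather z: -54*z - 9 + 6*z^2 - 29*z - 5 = 6*z^2 - 83*z - 14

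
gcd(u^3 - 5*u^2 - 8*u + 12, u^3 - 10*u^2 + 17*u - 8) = u - 1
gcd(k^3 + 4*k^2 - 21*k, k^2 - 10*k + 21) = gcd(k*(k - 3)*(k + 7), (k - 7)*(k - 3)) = k - 3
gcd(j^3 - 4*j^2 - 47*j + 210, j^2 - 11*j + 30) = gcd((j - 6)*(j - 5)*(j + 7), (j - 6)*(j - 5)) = j^2 - 11*j + 30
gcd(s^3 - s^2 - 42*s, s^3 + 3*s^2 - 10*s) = s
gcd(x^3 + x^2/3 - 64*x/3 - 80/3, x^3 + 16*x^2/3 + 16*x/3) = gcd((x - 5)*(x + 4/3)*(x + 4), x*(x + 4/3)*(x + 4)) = x^2 + 16*x/3 + 16/3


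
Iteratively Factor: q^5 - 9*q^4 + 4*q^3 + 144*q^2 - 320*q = (q - 5)*(q^4 - 4*q^3 - 16*q^2 + 64*q) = (q - 5)*(q - 4)*(q^3 - 16*q) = (q - 5)*(q - 4)^2*(q^2 + 4*q) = q*(q - 5)*(q - 4)^2*(q + 4)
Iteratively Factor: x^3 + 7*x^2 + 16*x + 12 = (x + 2)*(x^2 + 5*x + 6) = (x + 2)*(x + 3)*(x + 2)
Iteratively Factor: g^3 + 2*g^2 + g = (g)*(g^2 + 2*g + 1) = g*(g + 1)*(g + 1)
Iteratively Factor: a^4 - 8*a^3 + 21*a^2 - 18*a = (a)*(a^3 - 8*a^2 + 21*a - 18) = a*(a - 3)*(a^2 - 5*a + 6) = a*(a - 3)*(a - 2)*(a - 3)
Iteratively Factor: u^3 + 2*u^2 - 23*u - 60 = (u - 5)*(u^2 + 7*u + 12) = (u - 5)*(u + 4)*(u + 3)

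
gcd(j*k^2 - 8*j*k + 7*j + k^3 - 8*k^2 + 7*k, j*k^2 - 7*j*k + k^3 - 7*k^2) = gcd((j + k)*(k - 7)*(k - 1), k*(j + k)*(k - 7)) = j*k - 7*j + k^2 - 7*k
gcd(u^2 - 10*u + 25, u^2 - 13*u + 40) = u - 5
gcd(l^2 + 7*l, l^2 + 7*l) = l^2 + 7*l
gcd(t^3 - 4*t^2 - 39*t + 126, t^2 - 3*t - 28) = t - 7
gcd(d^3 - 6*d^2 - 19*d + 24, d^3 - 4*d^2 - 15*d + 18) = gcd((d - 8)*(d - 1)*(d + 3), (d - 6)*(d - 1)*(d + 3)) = d^2 + 2*d - 3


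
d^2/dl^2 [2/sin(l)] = 2*(cos(l)^2 + 1)/sin(l)^3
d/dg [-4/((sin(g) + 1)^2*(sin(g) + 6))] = 4*(3*sin(g) + 13)*cos(g)/((sin(g) + 1)^3*(sin(g) + 6)^2)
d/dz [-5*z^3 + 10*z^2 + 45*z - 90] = -15*z^2 + 20*z + 45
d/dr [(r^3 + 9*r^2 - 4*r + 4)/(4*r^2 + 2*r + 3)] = (4*r^4 + 4*r^3 + 43*r^2 + 22*r - 20)/(16*r^4 + 16*r^3 + 28*r^2 + 12*r + 9)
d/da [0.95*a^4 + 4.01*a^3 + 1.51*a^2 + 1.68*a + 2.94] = 3.8*a^3 + 12.03*a^2 + 3.02*a + 1.68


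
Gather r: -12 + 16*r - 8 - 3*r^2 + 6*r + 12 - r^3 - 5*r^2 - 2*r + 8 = -r^3 - 8*r^2 + 20*r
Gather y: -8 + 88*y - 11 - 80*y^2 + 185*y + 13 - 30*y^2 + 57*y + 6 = -110*y^2 + 330*y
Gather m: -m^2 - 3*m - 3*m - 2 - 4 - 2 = -m^2 - 6*m - 8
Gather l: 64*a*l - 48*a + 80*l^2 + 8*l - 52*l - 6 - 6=-48*a + 80*l^2 + l*(64*a - 44) - 12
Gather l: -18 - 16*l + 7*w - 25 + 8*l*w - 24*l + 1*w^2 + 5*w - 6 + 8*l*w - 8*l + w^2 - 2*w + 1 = l*(16*w - 48) + 2*w^2 + 10*w - 48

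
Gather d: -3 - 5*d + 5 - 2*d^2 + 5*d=2 - 2*d^2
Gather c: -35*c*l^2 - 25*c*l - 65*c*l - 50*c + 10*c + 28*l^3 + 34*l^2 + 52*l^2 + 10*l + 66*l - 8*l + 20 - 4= c*(-35*l^2 - 90*l - 40) + 28*l^3 + 86*l^2 + 68*l + 16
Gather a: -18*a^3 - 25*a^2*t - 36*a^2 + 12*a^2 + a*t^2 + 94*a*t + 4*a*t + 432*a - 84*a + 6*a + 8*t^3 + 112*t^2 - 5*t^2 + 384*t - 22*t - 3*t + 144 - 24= -18*a^3 + a^2*(-25*t - 24) + a*(t^2 + 98*t + 354) + 8*t^3 + 107*t^2 + 359*t + 120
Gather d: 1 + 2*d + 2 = 2*d + 3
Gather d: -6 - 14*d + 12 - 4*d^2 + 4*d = -4*d^2 - 10*d + 6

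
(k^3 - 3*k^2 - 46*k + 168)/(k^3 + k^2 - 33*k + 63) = (k^2 - 10*k + 24)/(k^2 - 6*k + 9)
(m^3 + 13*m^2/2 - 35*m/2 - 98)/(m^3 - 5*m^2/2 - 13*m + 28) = (m + 7)/(m - 2)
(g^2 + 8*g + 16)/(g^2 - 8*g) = (g^2 + 8*g + 16)/(g*(g - 8))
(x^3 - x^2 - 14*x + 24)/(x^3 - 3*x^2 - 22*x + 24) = (x^2 - 5*x + 6)/(x^2 - 7*x + 6)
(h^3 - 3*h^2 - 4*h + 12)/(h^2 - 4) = h - 3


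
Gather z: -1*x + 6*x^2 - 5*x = 6*x^2 - 6*x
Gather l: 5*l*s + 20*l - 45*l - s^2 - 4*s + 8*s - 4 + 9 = l*(5*s - 25) - s^2 + 4*s + 5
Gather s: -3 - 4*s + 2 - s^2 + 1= -s^2 - 4*s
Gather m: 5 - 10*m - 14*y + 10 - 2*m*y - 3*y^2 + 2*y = m*(-2*y - 10) - 3*y^2 - 12*y + 15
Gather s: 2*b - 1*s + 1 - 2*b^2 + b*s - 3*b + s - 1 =-2*b^2 + b*s - b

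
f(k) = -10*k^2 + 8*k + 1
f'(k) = 8 - 20*k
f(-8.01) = -704.68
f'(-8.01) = 168.20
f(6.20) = -333.80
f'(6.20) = -116.00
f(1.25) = -4.62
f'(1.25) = -17.00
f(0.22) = 2.28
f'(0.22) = 3.60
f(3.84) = -115.74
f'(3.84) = -68.80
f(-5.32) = -324.58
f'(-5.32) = 114.40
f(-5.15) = -305.42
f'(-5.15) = 111.00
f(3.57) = -97.89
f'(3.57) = -63.40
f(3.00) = -65.00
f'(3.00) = -52.00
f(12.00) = -1343.00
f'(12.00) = -232.00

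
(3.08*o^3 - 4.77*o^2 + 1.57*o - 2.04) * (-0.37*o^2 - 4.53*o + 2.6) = -1.1396*o^5 - 12.1875*o^4 + 29.0352*o^3 - 18.7593*o^2 + 13.3232*o - 5.304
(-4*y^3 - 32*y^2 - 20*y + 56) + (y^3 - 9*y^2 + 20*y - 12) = -3*y^3 - 41*y^2 + 44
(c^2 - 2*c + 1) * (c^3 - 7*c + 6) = c^5 - 2*c^4 - 6*c^3 + 20*c^2 - 19*c + 6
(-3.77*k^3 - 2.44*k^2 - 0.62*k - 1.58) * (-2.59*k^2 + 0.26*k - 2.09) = 9.7643*k^5 + 5.3394*k^4 + 8.8507*k^3 + 9.0306*k^2 + 0.885*k + 3.3022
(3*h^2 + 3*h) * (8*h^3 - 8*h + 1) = 24*h^5 + 24*h^4 - 24*h^3 - 21*h^2 + 3*h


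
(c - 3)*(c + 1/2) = c^2 - 5*c/2 - 3/2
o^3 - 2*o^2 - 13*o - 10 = (o - 5)*(o + 1)*(o + 2)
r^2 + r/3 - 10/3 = (r - 5/3)*(r + 2)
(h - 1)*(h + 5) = h^2 + 4*h - 5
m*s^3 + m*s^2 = s^2*(m*s + m)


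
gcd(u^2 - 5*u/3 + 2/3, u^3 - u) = u - 1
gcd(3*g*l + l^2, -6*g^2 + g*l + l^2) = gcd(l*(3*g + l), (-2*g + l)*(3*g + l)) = 3*g + l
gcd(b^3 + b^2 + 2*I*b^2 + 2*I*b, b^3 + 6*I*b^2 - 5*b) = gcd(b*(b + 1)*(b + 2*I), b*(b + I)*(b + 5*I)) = b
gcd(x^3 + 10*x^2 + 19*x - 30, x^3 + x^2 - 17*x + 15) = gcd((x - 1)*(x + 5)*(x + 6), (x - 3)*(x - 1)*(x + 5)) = x^2 + 4*x - 5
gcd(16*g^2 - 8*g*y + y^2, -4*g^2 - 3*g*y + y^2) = -4*g + y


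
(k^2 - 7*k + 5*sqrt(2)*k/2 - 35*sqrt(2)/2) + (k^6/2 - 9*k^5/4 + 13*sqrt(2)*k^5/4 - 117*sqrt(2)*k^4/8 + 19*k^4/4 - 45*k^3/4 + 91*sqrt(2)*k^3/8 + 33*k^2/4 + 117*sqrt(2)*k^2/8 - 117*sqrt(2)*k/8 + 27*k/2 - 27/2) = k^6/2 - 9*k^5/4 + 13*sqrt(2)*k^5/4 - 117*sqrt(2)*k^4/8 + 19*k^4/4 - 45*k^3/4 + 91*sqrt(2)*k^3/8 + 37*k^2/4 + 117*sqrt(2)*k^2/8 - 97*sqrt(2)*k/8 + 13*k/2 - 35*sqrt(2)/2 - 27/2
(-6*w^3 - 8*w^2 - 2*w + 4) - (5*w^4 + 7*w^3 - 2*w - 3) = -5*w^4 - 13*w^3 - 8*w^2 + 7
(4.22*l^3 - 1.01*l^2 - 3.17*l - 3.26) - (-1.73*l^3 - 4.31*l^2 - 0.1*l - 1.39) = 5.95*l^3 + 3.3*l^2 - 3.07*l - 1.87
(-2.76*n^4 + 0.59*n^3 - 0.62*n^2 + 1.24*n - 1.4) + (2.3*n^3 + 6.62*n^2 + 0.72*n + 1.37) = -2.76*n^4 + 2.89*n^3 + 6.0*n^2 + 1.96*n - 0.0299999999999998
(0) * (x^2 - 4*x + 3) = 0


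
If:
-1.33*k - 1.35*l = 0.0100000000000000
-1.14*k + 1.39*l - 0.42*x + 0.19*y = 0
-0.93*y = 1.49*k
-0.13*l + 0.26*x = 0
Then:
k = -0.00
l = -0.00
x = -0.00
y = 0.01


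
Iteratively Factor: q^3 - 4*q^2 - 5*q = (q)*(q^2 - 4*q - 5) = q*(q - 5)*(q + 1)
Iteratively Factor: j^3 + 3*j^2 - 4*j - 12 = (j - 2)*(j^2 + 5*j + 6) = (j - 2)*(j + 3)*(j + 2)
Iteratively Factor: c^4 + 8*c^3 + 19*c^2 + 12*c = (c)*(c^3 + 8*c^2 + 19*c + 12) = c*(c + 1)*(c^2 + 7*c + 12) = c*(c + 1)*(c + 3)*(c + 4)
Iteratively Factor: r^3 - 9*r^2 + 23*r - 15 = (r - 1)*(r^2 - 8*r + 15) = (r - 5)*(r - 1)*(r - 3)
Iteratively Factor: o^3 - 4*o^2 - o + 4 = (o - 4)*(o^2 - 1) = (o - 4)*(o - 1)*(o + 1)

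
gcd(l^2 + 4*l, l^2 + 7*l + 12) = l + 4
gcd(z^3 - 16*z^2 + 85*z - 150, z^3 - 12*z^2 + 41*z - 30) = z^2 - 11*z + 30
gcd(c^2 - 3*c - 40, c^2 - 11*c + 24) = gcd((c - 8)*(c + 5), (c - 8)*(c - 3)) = c - 8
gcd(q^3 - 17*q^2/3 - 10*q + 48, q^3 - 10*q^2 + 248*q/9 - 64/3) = q^2 - 26*q/3 + 16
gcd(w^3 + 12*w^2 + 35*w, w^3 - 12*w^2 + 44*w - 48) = 1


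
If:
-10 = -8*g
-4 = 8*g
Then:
No Solution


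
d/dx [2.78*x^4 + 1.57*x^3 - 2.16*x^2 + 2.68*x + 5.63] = 11.12*x^3 + 4.71*x^2 - 4.32*x + 2.68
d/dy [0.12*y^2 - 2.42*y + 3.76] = 0.24*y - 2.42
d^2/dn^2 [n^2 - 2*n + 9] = 2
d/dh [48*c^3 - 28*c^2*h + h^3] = -28*c^2 + 3*h^2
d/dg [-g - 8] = -1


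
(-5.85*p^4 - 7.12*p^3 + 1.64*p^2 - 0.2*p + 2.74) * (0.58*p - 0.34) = -3.393*p^5 - 2.1406*p^4 + 3.372*p^3 - 0.6736*p^2 + 1.6572*p - 0.9316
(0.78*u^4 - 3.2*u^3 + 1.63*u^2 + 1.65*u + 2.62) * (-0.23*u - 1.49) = -0.1794*u^5 - 0.4262*u^4 + 4.3931*u^3 - 2.8082*u^2 - 3.0611*u - 3.9038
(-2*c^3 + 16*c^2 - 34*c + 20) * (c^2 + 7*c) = -2*c^5 + 2*c^4 + 78*c^3 - 218*c^2 + 140*c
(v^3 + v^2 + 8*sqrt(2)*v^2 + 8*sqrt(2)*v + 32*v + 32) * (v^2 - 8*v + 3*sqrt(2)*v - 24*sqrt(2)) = v^5 - 7*v^4 + 11*sqrt(2)*v^4 - 77*sqrt(2)*v^3 + 72*v^3 - 560*v^2 + 8*sqrt(2)*v^2 - 672*sqrt(2)*v - 640*v - 768*sqrt(2)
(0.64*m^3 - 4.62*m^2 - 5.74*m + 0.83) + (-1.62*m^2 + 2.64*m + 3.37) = 0.64*m^3 - 6.24*m^2 - 3.1*m + 4.2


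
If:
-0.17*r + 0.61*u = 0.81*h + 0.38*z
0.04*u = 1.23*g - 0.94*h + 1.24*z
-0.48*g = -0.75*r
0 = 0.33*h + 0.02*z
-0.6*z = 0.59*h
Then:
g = 0.00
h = 0.00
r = 0.00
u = 0.00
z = 0.00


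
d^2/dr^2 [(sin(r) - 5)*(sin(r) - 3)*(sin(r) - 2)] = -9*sin(r)^3 + 40*sin(r)^2 - 25*sin(r) - 20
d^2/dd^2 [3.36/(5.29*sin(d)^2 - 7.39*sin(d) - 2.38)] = (376.106304*sin(d)^4 - 394.058448*sin(d)^3 - 211.450512*sin(d)^2 + 729.020544*sin(d) - 451.599456)/(-5.29*sin(d)^2 + 7.39*sin(d) + 2.38)^3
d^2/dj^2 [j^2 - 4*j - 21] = 2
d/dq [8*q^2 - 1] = 16*q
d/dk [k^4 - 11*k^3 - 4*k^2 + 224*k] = 4*k^3 - 33*k^2 - 8*k + 224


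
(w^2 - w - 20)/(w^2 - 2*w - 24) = (w - 5)/(w - 6)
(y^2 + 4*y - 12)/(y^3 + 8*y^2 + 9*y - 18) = (y - 2)/(y^2 + 2*y - 3)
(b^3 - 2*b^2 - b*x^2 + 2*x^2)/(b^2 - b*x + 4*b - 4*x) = (b^2 + b*x - 2*b - 2*x)/(b + 4)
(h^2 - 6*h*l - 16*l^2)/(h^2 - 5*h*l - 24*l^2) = (h + 2*l)/(h + 3*l)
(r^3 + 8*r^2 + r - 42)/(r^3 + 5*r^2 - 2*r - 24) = (r + 7)/(r + 4)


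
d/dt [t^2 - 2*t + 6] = 2*t - 2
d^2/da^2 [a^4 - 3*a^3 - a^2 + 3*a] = 12*a^2 - 18*a - 2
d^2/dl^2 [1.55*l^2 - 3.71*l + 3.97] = 3.10000000000000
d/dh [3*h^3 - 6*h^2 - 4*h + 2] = 9*h^2 - 12*h - 4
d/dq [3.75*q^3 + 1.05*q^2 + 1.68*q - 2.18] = 11.25*q^2 + 2.1*q + 1.68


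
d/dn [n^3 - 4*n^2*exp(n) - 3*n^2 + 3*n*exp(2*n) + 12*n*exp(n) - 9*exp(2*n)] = -4*n^2*exp(n) + 3*n^2 + 6*n*exp(2*n) + 4*n*exp(n) - 6*n - 15*exp(2*n) + 12*exp(n)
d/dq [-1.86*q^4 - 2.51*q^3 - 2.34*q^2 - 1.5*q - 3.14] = -7.44*q^3 - 7.53*q^2 - 4.68*q - 1.5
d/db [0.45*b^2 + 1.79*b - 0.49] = 0.9*b + 1.79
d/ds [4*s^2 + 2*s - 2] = 8*s + 2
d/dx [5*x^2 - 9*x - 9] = 10*x - 9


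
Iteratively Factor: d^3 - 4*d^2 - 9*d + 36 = (d - 3)*(d^2 - d - 12) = (d - 4)*(d - 3)*(d + 3)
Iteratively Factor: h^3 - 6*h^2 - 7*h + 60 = (h - 5)*(h^2 - h - 12) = (h - 5)*(h + 3)*(h - 4)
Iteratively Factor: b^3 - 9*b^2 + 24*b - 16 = (b - 4)*(b^2 - 5*b + 4) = (b - 4)*(b - 1)*(b - 4)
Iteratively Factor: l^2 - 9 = (l - 3)*(l + 3)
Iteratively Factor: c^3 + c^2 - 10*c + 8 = (c - 1)*(c^2 + 2*c - 8) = (c - 1)*(c + 4)*(c - 2)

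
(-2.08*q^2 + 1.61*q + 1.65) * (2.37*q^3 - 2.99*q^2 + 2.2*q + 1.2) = -4.9296*q^5 + 10.0349*q^4 - 5.4794*q^3 - 3.8875*q^2 + 5.562*q + 1.98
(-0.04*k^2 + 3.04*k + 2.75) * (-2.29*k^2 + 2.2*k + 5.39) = 0.0916*k^4 - 7.0496*k^3 + 0.1749*k^2 + 22.4356*k + 14.8225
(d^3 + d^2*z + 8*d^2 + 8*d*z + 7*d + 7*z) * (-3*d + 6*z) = -3*d^4 + 3*d^3*z - 24*d^3 + 6*d^2*z^2 + 24*d^2*z - 21*d^2 + 48*d*z^2 + 21*d*z + 42*z^2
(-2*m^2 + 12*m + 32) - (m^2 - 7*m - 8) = -3*m^2 + 19*m + 40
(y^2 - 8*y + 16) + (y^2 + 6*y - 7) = 2*y^2 - 2*y + 9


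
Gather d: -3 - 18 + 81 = 60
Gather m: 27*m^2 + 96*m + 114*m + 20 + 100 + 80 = 27*m^2 + 210*m + 200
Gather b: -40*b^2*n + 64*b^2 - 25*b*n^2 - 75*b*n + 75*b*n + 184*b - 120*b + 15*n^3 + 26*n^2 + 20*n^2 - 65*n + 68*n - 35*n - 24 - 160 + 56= b^2*(64 - 40*n) + b*(64 - 25*n^2) + 15*n^3 + 46*n^2 - 32*n - 128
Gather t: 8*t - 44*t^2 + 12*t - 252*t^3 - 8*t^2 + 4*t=-252*t^3 - 52*t^2 + 24*t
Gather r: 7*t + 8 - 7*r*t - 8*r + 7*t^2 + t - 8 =r*(-7*t - 8) + 7*t^2 + 8*t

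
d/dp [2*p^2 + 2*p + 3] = 4*p + 2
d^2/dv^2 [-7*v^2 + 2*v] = -14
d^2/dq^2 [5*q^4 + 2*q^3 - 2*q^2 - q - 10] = 60*q^2 + 12*q - 4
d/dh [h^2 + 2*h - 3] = 2*h + 2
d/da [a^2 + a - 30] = 2*a + 1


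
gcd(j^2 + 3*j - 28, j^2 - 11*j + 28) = j - 4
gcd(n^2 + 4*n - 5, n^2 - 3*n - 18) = 1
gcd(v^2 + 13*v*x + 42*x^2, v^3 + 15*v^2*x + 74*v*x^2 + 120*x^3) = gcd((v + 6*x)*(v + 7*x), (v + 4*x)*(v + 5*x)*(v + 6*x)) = v + 6*x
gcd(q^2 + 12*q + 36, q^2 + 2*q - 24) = q + 6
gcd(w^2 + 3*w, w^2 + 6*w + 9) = w + 3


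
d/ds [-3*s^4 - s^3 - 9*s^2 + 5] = 3*s*(-4*s^2 - s - 6)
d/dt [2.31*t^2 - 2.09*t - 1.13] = 4.62*t - 2.09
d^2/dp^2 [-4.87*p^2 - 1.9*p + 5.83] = -9.74000000000000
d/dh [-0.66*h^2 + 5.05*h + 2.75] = 5.05 - 1.32*h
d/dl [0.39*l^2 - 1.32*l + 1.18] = 0.78*l - 1.32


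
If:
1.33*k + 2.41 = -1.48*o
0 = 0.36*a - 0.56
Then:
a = 1.56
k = -1.11278195488722*o - 1.81203007518797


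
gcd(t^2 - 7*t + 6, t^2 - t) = t - 1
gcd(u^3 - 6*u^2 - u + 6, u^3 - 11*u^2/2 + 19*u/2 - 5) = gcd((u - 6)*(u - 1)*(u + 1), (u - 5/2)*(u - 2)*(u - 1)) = u - 1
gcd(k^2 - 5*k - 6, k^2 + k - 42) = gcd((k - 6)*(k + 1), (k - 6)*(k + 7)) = k - 6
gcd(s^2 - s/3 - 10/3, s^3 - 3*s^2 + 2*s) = s - 2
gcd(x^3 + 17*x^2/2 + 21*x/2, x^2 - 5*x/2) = x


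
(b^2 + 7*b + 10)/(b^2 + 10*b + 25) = (b + 2)/(b + 5)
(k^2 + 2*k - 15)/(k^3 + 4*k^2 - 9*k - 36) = (k + 5)/(k^2 + 7*k + 12)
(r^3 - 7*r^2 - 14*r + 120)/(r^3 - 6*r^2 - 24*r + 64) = (r^2 - 11*r + 30)/(r^2 - 10*r + 16)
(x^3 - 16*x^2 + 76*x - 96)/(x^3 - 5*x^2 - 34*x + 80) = (x - 6)/(x + 5)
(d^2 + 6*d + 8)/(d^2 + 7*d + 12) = (d + 2)/(d + 3)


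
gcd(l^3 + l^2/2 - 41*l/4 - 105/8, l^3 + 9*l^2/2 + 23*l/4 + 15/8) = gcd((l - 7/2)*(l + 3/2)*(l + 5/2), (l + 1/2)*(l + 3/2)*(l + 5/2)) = l^2 + 4*l + 15/4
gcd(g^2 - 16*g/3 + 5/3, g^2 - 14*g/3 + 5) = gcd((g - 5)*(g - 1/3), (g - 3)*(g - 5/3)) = 1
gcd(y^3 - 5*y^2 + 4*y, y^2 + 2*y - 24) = y - 4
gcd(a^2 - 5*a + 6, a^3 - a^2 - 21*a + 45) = a - 3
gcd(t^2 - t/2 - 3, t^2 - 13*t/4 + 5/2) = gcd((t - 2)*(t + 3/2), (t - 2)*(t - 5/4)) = t - 2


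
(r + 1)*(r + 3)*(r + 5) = r^3 + 9*r^2 + 23*r + 15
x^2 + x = x*(x + 1)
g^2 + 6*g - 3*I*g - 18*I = (g + 6)*(g - 3*I)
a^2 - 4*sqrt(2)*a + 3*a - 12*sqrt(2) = (a + 3)*(a - 4*sqrt(2))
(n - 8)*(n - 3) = n^2 - 11*n + 24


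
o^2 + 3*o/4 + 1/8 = (o + 1/4)*(o + 1/2)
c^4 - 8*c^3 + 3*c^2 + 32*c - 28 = (c - 7)*(c - 2)*(c - 1)*(c + 2)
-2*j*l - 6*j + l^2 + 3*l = (-2*j + l)*(l + 3)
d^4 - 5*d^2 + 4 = (d - 2)*(d - 1)*(d + 1)*(d + 2)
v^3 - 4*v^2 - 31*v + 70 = (v - 7)*(v - 2)*(v + 5)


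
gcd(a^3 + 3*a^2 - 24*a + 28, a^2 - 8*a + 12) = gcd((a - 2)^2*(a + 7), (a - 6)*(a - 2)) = a - 2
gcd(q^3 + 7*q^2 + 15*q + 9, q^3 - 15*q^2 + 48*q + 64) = q + 1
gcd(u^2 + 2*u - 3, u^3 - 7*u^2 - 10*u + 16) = u - 1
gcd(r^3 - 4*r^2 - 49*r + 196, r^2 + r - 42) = r + 7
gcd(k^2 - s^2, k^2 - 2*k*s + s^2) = -k + s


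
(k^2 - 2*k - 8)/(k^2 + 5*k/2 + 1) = 2*(k - 4)/(2*k + 1)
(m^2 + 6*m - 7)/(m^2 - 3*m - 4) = (-m^2 - 6*m + 7)/(-m^2 + 3*m + 4)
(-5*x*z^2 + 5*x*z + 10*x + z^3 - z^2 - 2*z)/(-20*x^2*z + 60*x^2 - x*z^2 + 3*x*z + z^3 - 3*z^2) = (z^2 - z - 2)/(4*x*z - 12*x + z^2 - 3*z)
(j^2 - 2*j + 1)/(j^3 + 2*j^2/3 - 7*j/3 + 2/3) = 3*(j - 1)/(3*j^2 + 5*j - 2)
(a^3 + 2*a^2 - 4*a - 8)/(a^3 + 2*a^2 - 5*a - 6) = (a^2 + 4*a + 4)/(a^2 + 4*a + 3)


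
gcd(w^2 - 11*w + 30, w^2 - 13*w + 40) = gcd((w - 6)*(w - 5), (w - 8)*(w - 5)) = w - 5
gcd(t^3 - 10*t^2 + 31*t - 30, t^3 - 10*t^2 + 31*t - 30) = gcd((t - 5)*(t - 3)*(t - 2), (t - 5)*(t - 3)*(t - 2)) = t^3 - 10*t^2 + 31*t - 30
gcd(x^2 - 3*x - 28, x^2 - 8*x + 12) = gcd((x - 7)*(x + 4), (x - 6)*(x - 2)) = 1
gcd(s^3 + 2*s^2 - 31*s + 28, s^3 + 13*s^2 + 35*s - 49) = s^2 + 6*s - 7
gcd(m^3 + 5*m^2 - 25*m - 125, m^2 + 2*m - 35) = m - 5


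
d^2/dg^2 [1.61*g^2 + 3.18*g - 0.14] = 3.22000000000000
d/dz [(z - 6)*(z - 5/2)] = 2*z - 17/2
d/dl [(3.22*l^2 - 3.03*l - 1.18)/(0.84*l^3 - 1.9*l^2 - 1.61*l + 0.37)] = (-2.7048*l^4 + 5.0904*l^3 - 7.9676*l^2 - 2.1012*l - 3.0209)/(0.7056*l^6 - 3.192*l^5 + 0.9052*l^4 + 6.7396*l^3 + 1.1861*l^2 - 1.1914*l + 0.1369)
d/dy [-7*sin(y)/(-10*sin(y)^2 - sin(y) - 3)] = 7*(3 - 10*sin(y)^2)*cos(y)/(10*sin(y)^2 + sin(y) + 3)^2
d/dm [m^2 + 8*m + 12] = 2*m + 8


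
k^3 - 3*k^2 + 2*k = k*(k - 2)*(k - 1)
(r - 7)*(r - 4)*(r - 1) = r^3 - 12*r^2 + 39*r - 28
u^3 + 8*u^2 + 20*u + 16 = (u + 2)^2*(u + 4)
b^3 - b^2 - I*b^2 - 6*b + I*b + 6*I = (b - 3)*(b + 2)*(b - I)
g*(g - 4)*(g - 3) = g^3 - 7*g^2 + 12*g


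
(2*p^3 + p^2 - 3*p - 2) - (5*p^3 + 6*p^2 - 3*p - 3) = -3*p^3 - 5*p^2 + 1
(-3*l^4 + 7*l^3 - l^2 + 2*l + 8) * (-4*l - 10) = 12*l^5 + 2*l^4 - 66*l^3 + 2*l^2 - 52*l - 80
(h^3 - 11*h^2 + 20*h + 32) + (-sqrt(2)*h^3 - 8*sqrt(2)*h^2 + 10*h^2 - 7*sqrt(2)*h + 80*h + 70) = -sqrt(2)*h^3 + h^3 - 8*sqrt(2)*h^2 - h^2 - 7*sqrt(2)*h + 100*h + 102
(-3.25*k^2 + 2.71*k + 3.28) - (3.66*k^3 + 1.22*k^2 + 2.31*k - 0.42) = -3.66*k^3 - 4.47*k^2 + 0.4*k + 3.7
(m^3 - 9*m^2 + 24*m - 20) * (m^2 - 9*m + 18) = m^5 - 18*m^4 + 123*m^3 - 398*m^2 + 612*m - 360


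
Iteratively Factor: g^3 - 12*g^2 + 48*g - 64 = (g - 4)*(g^2 - 8*g + 16) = (g - 4)^2*(g - 4)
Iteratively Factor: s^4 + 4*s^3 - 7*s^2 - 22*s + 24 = (s + 3)*(s^3 + s^2 - 10*s + 8) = (s + 3)*(s + 4)*(s^2 - 3*s + 2) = (s - 2)*(s + 3)*(s + 4)*(s - 1)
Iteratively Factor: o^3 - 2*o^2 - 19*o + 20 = (o - 5)*(o^2 + 3*o - 4) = (o - 5)*(o + 4)*(o - 1)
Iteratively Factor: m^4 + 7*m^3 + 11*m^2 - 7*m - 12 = (m + 1)*(m^3 + 6*m^2 + 5*m - 12) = (m + 1)*(m + 3)*(m^2 + 3*m - 4) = (m + 1)*(m + 3)*(m + 4)*(m - 1)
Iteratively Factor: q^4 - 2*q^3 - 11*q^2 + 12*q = (q - 4)*(q^3 + 2*q^2 - 3*q) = q*(q - 4)*(q^2 + 2*q - 3) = q*(q - 4)*(q + 3)*(q - 1)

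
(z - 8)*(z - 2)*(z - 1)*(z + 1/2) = z^4 - 21*z^3/2 + 41*z^2/2 - 3*z - 8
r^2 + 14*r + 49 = (r + 7)^2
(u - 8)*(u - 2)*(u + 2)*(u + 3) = u^4 - 5*u^3 - 28*u^2 + 20*u + 96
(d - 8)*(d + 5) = d^2 - 3*d - 40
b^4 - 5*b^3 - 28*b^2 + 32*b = b*(b - 8)*(b - 1)*(b + 4)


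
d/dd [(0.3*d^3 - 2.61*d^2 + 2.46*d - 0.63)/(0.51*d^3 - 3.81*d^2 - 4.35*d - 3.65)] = (0.1881*d^4 - 5.1192*d^3 + 18.405*d^2 + 14.2524*d - 11.7195)/(0.2601*d^6 - 3.8862*d^5 + 10.0791*d^4 + 29.424*d^3 + 46.7355*d^2 + 31.755*d + 13.3225)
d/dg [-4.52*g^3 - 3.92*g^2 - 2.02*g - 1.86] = -13.56*g^2 - 7.84*g - 2.02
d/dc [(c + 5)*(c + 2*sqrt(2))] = 2*c + 2*sqrt(2) + 5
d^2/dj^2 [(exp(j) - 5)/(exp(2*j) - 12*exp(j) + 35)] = (exp(j) + 7)*exp(j)/(exp(3*j) - 21*exp(2*j) + 147*exp(j) - 343)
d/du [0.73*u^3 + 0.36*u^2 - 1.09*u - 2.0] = 2.19*u^2 + 0.72*u - 1.09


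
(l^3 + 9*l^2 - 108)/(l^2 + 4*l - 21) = (l^2 + 12*l + 36)/(l + 7)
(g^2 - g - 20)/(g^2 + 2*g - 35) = (g + 4)/(g + 7)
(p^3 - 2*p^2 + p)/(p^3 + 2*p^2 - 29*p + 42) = p*(p^2 - 2*p + 1)/(p^3 + 2*p^2 - 29*p + 42)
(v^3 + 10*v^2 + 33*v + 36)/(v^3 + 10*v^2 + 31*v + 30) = (v^2 + 7*v + 12)/(v^2 + 7*v + 10)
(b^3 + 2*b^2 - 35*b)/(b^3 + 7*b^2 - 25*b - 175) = b/(b + 5)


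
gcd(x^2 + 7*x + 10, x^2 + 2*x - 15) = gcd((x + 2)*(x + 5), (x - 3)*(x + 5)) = x + 5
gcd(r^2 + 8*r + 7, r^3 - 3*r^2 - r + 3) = r + 1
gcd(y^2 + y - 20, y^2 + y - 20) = y^2 + y - 20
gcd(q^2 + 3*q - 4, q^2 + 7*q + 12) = q + 4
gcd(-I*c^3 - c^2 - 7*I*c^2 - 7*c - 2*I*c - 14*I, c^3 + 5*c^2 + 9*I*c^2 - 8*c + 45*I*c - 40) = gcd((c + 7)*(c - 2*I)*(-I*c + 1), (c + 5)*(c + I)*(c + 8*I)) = c + I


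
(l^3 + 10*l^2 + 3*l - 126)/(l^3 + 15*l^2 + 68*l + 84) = (l - 3)/(l + 2)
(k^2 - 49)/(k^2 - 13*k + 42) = (k + 7)/(k - 6)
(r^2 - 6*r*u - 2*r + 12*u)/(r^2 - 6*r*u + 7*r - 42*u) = (r - 2)/(r + 7)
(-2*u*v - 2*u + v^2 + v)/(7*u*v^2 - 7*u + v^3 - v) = (-2*u + v)/(7*u*v - 7*u + v^2 - v)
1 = 1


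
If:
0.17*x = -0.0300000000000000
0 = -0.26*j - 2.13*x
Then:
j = 1.45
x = -0.18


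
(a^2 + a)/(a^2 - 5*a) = (a + 1)/(a - 5)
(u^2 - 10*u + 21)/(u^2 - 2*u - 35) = (u - 3)/(u + 5)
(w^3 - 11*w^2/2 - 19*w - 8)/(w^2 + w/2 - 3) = (2*w^2 - 15*w - 8)/(2*w - 3)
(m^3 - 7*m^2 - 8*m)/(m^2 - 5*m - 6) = m*(m - 8)/(m - 6)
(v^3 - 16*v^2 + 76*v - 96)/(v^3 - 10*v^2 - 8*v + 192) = (v - 2)/(v + 4)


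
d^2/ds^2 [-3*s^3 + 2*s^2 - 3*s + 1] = 4 - 18*s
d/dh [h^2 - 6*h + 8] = 2*h - 6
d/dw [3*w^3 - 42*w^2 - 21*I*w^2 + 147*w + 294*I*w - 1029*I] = 9*w^2 + 42*w*(-2 - I) + 147 + 294*I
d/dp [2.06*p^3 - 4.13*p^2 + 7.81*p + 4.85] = 6.18*p^2 - 8.26*p + 7.81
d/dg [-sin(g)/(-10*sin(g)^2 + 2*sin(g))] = -5*cos(g)/(2*(5*sin(g) - 1)^2)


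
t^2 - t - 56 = (t - 8)*(t + 7)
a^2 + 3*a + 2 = (a + 1)*(a + 2)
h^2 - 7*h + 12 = (h - 4)*(h - 3)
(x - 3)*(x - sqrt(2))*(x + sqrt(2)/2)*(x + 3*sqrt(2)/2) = x^4 - 3*x^3 + sqrt(2)*x^3 - 3*sqrt(2)*x^2 - 5*x^2/2 - 3*sqrt(2)*x/2 + 15*x/2 + 9*sqrt(2)/2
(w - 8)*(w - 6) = w^2 - 14*w + 48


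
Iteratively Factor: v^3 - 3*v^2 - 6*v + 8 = (v - 4)*(v^2 + v - 2) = (v - 4)*(v - 1)*(v + 2)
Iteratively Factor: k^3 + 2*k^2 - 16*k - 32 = (k + 2)*(k^2 - 16) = (k + 2)*(k + 4)*(k - 4)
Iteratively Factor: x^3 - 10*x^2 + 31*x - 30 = (x - 5)*(x^2 - 5*x + 6) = (x - 5)*(x - 3)*(x - 2)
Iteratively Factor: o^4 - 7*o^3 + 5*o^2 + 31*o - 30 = (o - 1)*(o^3 - 6*o^2 - o + 30) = (o - 3)*(o - 1)*(o^2 - 3*o - 10) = (o - 5)*(o - 3)*(o - 1)*(o + 2)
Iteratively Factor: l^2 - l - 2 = (l - 2)*(l + 1)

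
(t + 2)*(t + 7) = t^2 + 9*t + 14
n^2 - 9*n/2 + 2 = (n - 4)*(n - 1/2)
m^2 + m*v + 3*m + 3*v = (m + 3)*(m + v)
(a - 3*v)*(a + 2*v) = a^2 - a*v - 6*v^2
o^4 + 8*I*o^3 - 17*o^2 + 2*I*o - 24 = (o - I)*(o + 2*I)*(o + 3*I)*(o + 4*I)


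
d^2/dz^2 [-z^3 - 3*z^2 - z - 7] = -6*z - 6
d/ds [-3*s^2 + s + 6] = 1 - 6*s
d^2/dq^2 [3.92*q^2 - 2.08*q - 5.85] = 7.84000000000000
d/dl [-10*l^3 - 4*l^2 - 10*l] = -30*l^2 - 8*l - 10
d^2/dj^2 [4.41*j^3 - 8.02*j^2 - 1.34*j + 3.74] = 26.46*j - 16.04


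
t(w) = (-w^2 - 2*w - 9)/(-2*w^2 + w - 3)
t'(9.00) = -0.03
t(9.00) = 0.69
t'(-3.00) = 0.10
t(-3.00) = 0.50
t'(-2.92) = 0.11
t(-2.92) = 0.51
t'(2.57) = -0.51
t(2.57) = 1.52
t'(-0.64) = 1.62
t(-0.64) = 1.82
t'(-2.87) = 0.12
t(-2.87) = 0.51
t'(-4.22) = 0.03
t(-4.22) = 0.43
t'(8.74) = -0.03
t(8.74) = 0.70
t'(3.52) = -0.26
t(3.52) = 1.17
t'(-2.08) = 0.30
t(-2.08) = 0.67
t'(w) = (-2*w - 2)/(-2*w^2 + w - 3) + (4*w - 1)*(-w^2 - 2*w - 9)/(-2*w^2 + w - 3)^2 = 5*(-w^2 - 6*w + 3)/(4*w^4 - 4*w^3 + 13*w^2 - 6*w + 9)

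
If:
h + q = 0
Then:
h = -q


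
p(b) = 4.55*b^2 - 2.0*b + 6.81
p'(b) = 9.1*b - 2.0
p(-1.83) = 25.71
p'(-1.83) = -18.65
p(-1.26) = 16.55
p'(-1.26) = -13.47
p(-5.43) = 151.83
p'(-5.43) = -51.41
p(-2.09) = 30.86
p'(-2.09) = -21.02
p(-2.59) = 42.51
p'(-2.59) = -25.57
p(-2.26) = 34.57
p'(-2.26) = -22.57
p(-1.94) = 27.81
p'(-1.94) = -19.65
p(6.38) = 179.26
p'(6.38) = 56.06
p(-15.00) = 1060.56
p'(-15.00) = -138.50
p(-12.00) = 686.01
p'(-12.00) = -111.20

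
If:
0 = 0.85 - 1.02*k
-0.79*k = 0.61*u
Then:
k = 0.83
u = -1.08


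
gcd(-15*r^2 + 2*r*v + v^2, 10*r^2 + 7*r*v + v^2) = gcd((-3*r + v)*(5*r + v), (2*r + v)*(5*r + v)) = 5*r + v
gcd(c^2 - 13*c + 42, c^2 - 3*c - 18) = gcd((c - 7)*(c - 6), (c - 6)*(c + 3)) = c - 6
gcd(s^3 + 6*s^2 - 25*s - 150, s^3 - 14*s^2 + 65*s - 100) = s - 5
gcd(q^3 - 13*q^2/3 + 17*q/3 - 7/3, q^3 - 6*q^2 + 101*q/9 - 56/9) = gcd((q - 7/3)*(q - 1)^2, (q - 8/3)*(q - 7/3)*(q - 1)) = q^2 - 10*q/3 + 7/3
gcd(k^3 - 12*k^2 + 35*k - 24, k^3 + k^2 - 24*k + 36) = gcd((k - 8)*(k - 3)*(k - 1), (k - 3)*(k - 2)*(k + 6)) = k - 3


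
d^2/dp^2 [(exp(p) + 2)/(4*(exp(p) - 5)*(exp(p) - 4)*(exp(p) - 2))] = (4*exp(6*p) - 15*exp(5*p) - 273*exp(4*p) + 2058*exp(3*p) - 4428*exp(2*p) + 888*exp(p) + 4640)*exp(p)/(4*(exp(9*p) - 33*exp(8*p) + 477*exp(7*p) - 3959*exp(6*p) + 20766*exp(5*p) - 71292*exp(4*p) + 159992*exp(3*p) - 226080*exp(2*p) + 182400*exp(p) - 64000))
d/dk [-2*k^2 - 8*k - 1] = -4*k - 8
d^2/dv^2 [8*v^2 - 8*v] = 16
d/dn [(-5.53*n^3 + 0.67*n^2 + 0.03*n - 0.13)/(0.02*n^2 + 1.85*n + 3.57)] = (-0.1106*n^4 - 20.461*n^3 - 57.9874*n^2 + 4.789*n + 0.3476)/(0.0004*n^4 + 0.074*n^3 + 3.5653*n^2 + 13.209*n + 12.7449)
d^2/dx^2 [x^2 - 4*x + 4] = 2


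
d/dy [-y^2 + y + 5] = 1 - 2*y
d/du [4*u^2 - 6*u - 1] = 8*u - 6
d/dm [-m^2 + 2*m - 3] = 2 - 2*m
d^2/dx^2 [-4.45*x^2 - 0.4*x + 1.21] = -8.90000000000000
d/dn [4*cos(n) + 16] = -4*sin(n)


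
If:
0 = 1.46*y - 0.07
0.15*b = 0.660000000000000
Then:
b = 4.40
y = 0.05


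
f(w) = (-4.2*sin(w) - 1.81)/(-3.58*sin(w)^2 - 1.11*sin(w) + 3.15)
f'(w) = (7.16*sin(w)*cos(w) + 1.11*cos(w))*(-4.2*sin(w) - 1.81)/(-3.58*sin(w)^2 - 1.11*sin(w) + 3.15)^2 - 4.2*cos(w)/(-3.58*sin(w)^2 - 1.11*sin(w) + 3.15)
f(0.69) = -4.52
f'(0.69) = -23.14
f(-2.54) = 0.22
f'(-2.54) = 1.51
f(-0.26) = -0.23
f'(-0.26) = -1.22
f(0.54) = -2.43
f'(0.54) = -8.32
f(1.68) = 4.01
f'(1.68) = 2.11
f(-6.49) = -0.29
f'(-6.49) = -1.24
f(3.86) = 0.41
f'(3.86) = 1.83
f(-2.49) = 0.29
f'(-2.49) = 1.63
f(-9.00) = -0.03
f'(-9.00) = 1.26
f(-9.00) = -0.03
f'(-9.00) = 1.26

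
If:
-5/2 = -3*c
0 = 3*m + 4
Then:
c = 5/6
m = -4/3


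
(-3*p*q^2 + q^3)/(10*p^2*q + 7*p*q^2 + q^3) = q*(-3*p + q)/(10*p^2 + 7*p*q + q^2)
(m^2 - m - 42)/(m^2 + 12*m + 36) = (m - 7)/(m + 6)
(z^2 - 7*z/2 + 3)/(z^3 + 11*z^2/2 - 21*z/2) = (z - 2)/(z*(z + 7))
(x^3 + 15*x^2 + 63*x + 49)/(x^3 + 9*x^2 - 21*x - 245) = (x + 1)/(x - 5)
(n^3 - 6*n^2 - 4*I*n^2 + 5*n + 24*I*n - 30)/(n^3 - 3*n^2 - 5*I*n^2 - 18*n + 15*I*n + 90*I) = (n + I)/(n + 3)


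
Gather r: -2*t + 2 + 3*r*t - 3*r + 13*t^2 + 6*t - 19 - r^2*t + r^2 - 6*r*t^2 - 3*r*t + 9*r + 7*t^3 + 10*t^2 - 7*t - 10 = r^2*(1 - t) + r*(6 - 6*t^2) + 7*t^3 + 23*t^2 - 3*t - 27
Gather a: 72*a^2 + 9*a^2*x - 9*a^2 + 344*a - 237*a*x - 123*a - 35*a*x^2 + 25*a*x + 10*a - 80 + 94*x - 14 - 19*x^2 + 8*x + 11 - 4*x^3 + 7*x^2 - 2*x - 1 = a^2*(9*x + 63) + a*(-35*x^2 - 212*x + 231) - 4*x^3 - 12*x^2 + 100*x - 84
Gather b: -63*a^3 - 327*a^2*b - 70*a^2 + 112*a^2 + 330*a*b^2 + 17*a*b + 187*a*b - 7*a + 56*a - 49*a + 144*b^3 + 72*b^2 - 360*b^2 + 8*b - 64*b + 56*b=-63*a^3 + 42*a^2 + 144*b^3 + b^2*(330*a - 288) + b*(-327*a^2 + 204*a)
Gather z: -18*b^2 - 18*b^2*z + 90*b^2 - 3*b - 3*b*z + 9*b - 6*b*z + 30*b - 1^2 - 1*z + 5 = 72*b^2 + 36*b + z*(-18*b^2 - 9*b - 1) + 4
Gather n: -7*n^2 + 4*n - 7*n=-7*n^2 - 3*n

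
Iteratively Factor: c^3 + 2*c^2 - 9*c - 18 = (c + 2)*(c^2 - 9) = (c + 2)*(c + 3)*(c - 3)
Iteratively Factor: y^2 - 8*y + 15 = (y - 5)*(y - 3)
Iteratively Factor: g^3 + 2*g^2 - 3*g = (g)*(g^2 + 2*g - 3) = g*(g + 3)*(g - 1)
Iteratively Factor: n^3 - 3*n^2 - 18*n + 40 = (n - 2)*(n^2 - n - 20) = (n - 2)*(n + 4)*(n - 5)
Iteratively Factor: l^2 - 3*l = (l - 3)*(l)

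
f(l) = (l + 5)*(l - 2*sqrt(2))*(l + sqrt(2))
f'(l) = (l + 5)*(l - 2*sqrt(2)) + (l + 5)*(l + sqrt(2)) + (l - 2*sqrt(2))*(l + sqrt(2)) = 3*l^2 - 2*sqrt(2)*l + 10*l - 5*sqrt(2) - 4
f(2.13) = -17.65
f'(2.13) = 17.82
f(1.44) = -25.52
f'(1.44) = 5.48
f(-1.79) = 5.57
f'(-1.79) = -14.30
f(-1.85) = 6.42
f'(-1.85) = -14.07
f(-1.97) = 8.08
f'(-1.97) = -13.56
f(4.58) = 100.58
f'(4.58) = 84.70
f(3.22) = 14.92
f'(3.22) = 43.13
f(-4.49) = 11.48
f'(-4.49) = 17.21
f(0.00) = -20.00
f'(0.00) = -11.07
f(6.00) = 258.66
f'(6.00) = 139.96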